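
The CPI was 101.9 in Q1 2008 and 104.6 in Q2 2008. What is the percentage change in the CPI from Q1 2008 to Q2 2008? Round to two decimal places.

2.65%

Change = (104.6 − 101.9) / 101.9 × 100
       = 2.7 / 101.9 × 100 = 2.6497%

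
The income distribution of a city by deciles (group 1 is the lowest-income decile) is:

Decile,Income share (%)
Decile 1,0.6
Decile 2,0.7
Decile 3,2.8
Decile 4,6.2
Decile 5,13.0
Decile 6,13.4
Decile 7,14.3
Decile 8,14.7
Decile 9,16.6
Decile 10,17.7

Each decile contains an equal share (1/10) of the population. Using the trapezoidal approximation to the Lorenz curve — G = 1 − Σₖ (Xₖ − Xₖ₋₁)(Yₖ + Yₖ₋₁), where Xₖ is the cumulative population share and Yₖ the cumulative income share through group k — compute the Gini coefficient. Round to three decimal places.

Cumulative income shares Yₖ: 0.0060, 0.0130, 0.0410, 0.1030, 0.2330, 0.3670, 0.5100, 0.6570, 0.8230, 1.0000
Σ (Xₖ−Xₖ₋₁)(Yₖ+Yₖ₋₁) = (1/10)(0.0060+0.0000) + (1/10)(0.0130+0.0060) + (1/10)(0.0410+0.0130) + (1/10)(0.1030+0.0410) + (1/10)(0.2330+0.1030) + (1/10)(0.3670+0.2330) + (1/10)(0.5100+0.3670) + (1/10)(0.6570+0.5100) + (1/10)(0.8230+0.6570) + (1/10)(1.0000+0.8230)
  = 0.0006 + 0.0019 + 0.0054 + 0.0144 + 0.0336 + 0.0600 + 0.0877 + 0.1167 + 0.1480 + 0.1823 = 0.6506
G = 1 − 0.6506 = 0.3494

0.349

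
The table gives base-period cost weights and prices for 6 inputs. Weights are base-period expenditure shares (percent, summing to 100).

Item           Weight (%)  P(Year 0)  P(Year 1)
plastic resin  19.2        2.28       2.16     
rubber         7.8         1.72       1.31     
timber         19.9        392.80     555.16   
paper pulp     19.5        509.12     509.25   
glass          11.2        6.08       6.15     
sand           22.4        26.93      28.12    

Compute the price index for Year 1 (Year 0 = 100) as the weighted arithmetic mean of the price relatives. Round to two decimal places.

plastic resin: 19.2 × (2.16/2.28) = 19.2 × 0.947368 = 18.1895
rubber: 7.8 × (1.31/1.72) = 7.8 × 0.761628 = 5.9407
timber: 19.9 × (555.16/392.80) = 19.9 × 1.413340 = 28.1255
paper pulp: 19.5 × (509.25/509.12) = 19.5 × 1.000255 = 19.5050
glass: 11.2 × (6.15/6.08) = 11.2 × 1.011513 = 11.3289
sand: 22.4 × (28.12/26.93) = 22.4 × 1.044189 = 23.3898
Index = Σ wᵢ·(p₁ᵢ/p₀ᵢ) = 18.1895 + 5.9407 + 28.1255 + 19.5050 + 11.3289 + 23.3898 = 106.4794

106.48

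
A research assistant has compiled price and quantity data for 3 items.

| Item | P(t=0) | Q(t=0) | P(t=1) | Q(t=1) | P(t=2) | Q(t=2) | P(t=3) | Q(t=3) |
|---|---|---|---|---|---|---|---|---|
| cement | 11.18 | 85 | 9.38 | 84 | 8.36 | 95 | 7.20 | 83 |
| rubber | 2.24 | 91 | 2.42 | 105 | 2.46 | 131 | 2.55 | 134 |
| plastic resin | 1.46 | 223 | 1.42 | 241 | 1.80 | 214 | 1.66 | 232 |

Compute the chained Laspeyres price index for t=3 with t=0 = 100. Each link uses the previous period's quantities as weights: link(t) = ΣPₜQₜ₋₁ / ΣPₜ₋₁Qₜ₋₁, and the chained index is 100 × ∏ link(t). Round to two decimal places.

Link t=0→t=1:
ΣP(t=1)Q(t=0) = 9.38×85 + 2.42×91 + 1.42×223 = 797.3 + 220.22 + 316.66 = 1334.18
ΣP(t=0)Q(t=0) = 11.18×85 + 2.24×91 + 1.46×223 = 950.3 + 203.84 + 325.58 = 1479.72
link = 1334.18/1479.72 = 0.901644
Link t=1→t=2:
ΣP(t=2)Q(t=1) = 8.36×84 + 2.46×105 + 1.80×241 = 702.24 + 258.3 + 433.8 = 1394.34
ΣP(t=1)Q(t=1) = 9.38×84 + 2.42×105 + 1.42×241 = 787.92 + 254.1 + 342.22 = 1384.24
link = 1394.34/1384.24 = 1.007296
Link t=2→t=3:
ΣP(t=3)Q(t=2) = 7.20×95 + 2.55×131 + 1.66×214 = 684 + 334.05 + 355.24 = 1373.29
ΣP(t=2)Q(t=2) = 8.36×95 + 2.46×131 + 1.80×214 = 794.2 + 322.26 + 385.2 = 1501.66
link = 1373.29/1501.66 = 0.914515
Chained index = 100 × 0.901644 × 1.007296 × 0.914515 = 83.0583

83.06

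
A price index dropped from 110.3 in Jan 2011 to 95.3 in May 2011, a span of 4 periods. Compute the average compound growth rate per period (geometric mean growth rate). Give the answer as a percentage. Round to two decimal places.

Growth factor = (95.3/110.3)^(1/4) = (0.864007)^(1/4) = 0.964116
Growth rate = 0.964116 − 1 = -0.035884 = -3.5884%

-3.59%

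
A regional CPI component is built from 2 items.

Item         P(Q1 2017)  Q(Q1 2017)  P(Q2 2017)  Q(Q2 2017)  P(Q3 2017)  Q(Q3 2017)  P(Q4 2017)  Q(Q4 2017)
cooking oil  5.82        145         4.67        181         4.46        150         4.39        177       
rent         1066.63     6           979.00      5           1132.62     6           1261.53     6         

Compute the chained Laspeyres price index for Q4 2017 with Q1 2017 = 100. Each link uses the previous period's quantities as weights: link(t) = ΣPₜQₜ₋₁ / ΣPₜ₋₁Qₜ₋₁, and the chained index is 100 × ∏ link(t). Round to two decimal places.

112.36

Link Q1 2017→Q2 2017:
ΣP(Q2 2017)Q(Q1 2017) = 4.67×145 + 979.00×6 = 677.15 + 5874 = 6551.15
ΣP(Q1 2017)Q(Q1 2017) = 5.82×145 + 1066.63×6 = 843.9 + 6399.78 = 7243.68
link = 6551.15/7243.68 = 0.904395
Link Q2 2017→Q3 2017:
ΣP(Q3 2017)Q(Q2 2017) = 4.46×181 + 1132.62×5 = 807.26 + 5663.1 = 6470.36
ΣP(Q2 2017)Q(Q2 2017) = 4.67×181 + 979.00×5 = 845.27 + 4895 = 5740.27
link = 6470.36/5740.27 = 1.127187
Link Q3 2017→Q4 2017:
ΣP(Q4 2017)Q(Q3 2017) = 4.39×150 + 1261.53×6 = 658.5 + 7569.18 = 8227.68
ΣP(Q3 2017)Q(Q3 2017) = 4.46×150 + 1132.62×6 = 669 + 6795.72 = 7464.72
link = 8227.68/7464.72 = 1.102209
Chained index = 100 × 0.904395 × 1.127187 × 1.102209 = 112.3617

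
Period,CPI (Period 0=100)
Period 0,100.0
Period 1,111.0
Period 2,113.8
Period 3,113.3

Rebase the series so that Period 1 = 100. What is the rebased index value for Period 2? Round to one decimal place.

102.5

Rebased(Period 2) = 113.8 / 111.0 × 100 = 102.5225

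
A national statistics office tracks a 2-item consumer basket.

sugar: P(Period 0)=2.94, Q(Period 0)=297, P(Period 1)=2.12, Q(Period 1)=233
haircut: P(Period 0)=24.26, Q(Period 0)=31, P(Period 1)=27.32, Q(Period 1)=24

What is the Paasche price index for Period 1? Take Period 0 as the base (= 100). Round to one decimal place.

Paasche price index uses current-period quantities as weights.
ΣP(Period 1)·Q(Period 1) = 2.12×233 + 27.32×24 = 493.96 + 655.68 = 1149.64
ΣP(Period 0)·Q(Period 1) = 2.94×233 + 24.26×24 = 685.02 + 582.24 = 1267.26
Index = 1149.64 / 1267.26 × 100 = 90.7186

90.7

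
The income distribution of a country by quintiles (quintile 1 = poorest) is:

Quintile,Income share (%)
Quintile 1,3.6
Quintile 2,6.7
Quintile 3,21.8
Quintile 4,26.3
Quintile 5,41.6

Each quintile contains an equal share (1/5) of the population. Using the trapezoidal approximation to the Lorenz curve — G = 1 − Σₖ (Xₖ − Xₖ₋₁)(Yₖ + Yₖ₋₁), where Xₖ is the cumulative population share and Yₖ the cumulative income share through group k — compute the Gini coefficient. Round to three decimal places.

Cumulative income shares Yₖ: 0.0360, 0.1030, 0.3210, 0.5840, 1.0000
Σ (Xₖ−Xₖ₋₁)(Yₖ+Yₖ₋₁) = (1/5)(0.0360+0.0000) + (1/5)(0.1030+0.0360) + (1/5)(0.3210+0.1030) + (1/5)(0.5840+0.3210) + (1/5)(1.0000+0.5840)
  = 0.0072 + 0.0278 + 0.0848 + 0.1810 + 0.3168 = 0.6176
G = 1 − 0.6176 = 0.3824

0.382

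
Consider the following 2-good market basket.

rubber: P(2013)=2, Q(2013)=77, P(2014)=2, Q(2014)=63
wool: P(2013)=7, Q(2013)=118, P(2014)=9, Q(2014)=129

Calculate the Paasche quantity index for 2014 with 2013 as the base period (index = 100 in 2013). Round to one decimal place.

105.8

Paasche quantity index uses current-period prices as weights.
ΣP(2014)·Q(2014) = 2×63 + 9×129 = 126 + 1161 = 1287
ΣP(2014)·Q(2013) = 2×77 + 9×118 = 154 + 1062 = 1216
Index = 1287 / 1216 × 100 = 105.8388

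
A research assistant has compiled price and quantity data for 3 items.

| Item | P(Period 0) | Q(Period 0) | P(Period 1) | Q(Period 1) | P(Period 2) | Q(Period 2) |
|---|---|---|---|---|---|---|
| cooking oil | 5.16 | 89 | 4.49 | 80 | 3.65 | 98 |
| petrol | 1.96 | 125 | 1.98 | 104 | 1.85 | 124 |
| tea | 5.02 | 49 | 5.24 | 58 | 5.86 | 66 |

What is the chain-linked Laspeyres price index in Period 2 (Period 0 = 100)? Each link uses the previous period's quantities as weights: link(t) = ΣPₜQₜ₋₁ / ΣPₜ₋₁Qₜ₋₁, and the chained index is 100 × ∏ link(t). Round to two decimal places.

90.22

Link Period 0→Period 1:
ΣP(Period 1)Q(Period 0) = 4.49×89 + 1.98×125 + 5.24×49 = 399.61 + 247.5 + 256.76 = 903.87
ΣP(Period 0)Q(Period 0) = 5.16×89 + 1.96×125 + 5.02×49 = 459.24 + 245 + 245.98 = 950.22
link = 903.87/950.22 = 0.951222
Link Period 1→Period 2:
ΣP(Period 2)Q(Period 1) = 3.65×80 + 1.85×104 + 5.86×58 = 292 + 192.4 + 339.88 = 824.28
ΣP(Period 1)Q(Period 1) = 4.49×80 + 1.98×104 + 5.24×58 = 359.2 + 205.92 + 303.92 = 869.04
link = 824.28/869.04 = 0.948495
Chained index = 100 × 0.951222 × 0.948495 = 90.2229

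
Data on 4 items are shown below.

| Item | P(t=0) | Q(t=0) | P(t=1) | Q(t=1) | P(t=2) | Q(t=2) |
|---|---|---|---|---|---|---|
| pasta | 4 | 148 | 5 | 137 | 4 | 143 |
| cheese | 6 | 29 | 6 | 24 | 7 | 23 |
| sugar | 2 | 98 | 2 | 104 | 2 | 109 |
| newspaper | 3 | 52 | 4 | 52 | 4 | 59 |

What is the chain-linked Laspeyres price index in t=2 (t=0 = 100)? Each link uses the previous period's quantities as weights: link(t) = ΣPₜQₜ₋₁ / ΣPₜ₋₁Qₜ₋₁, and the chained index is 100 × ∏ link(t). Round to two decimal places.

Link t=0→t=1:
ΣP(t=1)Q(t=0) = 5×148 + 6×29 + 2×98 + 4×52 = 740 + 174 + 196 + 208 = 1318
ΣP(t=0)Q(t=0) = 4×148 + 6×29 + 2×98 + 3×52 = 592 + 174 + 196 + 156 = 1118
link = 1318/1118 = 1.178891
Link t=1→t=2:
ΣP(t=2)Q(t=1) = 4×137 + 7×24 + 2×104 + 4×52 = 548 + 168 + 208 + 208 = 1132
ΣP(t=1)Q(t=1) = 5×137 + 6×24 + 2×104 + 4×52 = 685 + 144 + 208 + 208 = 1245
link = 1132/1245 = 0.909237
Chained index = 100 × 1.178891 × 0.909237 = 107.1891

107.19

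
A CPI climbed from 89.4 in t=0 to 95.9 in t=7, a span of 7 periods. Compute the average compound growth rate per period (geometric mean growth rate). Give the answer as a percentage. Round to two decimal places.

Growth factor = (95.9/89.4)^(1/7) = (1.072707)^(1/7) = 1.010077
Growth rate = 1.010077 − 1 = 0.010077 = 1.0077%

1.01%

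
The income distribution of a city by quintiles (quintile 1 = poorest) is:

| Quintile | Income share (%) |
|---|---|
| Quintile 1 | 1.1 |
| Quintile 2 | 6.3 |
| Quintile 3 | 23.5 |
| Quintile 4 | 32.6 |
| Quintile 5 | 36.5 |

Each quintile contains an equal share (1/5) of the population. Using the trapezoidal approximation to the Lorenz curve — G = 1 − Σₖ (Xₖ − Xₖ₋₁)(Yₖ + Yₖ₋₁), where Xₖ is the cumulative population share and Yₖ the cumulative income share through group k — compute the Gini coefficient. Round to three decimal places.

Cumulative income shares Yₖ: 0.0110, 0.0740, 0.3090, 0.6350, 1.0000
Σ (Xₖ−Xₖ₋₁)(Yₖ+Yₖ₋₁) = (1/5)(0.0110+0.0000) + (1/5)(0.0740+0.0110) + (1/5)(0.3090+0.0740) + (1/5)(0.6350+0.3090) + (1/5)(1.0000+0.6350)
  = 0.0022 + 0.0170 + 0.0766 + 0.1888 + 0.3270 = 0.6116
G = 1 − 0.6116 = 0.3884

0.388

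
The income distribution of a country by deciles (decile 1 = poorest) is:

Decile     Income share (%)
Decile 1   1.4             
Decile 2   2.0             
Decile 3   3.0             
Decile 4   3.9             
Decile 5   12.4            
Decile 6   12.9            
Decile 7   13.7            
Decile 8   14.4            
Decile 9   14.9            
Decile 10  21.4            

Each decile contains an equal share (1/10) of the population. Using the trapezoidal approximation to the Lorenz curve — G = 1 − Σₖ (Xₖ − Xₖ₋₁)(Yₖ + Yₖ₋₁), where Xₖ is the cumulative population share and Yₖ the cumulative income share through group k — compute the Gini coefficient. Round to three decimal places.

0.357

Cumulative income shares Yₖ: 0.0140, 0.0340, 0.0640, 0.1030, 0.2270, 0.3560, 0.4930, 0.6370, 0.7860, 1.0000
Σ (Xₖ−Xₖ₋₁)(Yₖ+Yₖ₋₁) = (1/10)(0.0140+0.0000) + (1/10)(0.0340+0.0140) + (1/10)(0.0640+0.0340) + (1/10)(0.1030+0.0640) + (1/10)(0.2270+0.1030) + (1/10)(0.3560+0.2270) + (1/10)(0.4930+0.3560) + (1/10)(0.6370+0.4930) + (1/10)(0.7860+0.6370) + (1/10)(1.0000+0.7860)
  = 0.0014 + 0.0048 + 0.0098 + 0.0167 + 0.0330 + 0.0583 + 0.0849 + 0.1130 + 0.1423 + 0.1786 = 0.6428
G = 1 − 0.6428 = 0.3572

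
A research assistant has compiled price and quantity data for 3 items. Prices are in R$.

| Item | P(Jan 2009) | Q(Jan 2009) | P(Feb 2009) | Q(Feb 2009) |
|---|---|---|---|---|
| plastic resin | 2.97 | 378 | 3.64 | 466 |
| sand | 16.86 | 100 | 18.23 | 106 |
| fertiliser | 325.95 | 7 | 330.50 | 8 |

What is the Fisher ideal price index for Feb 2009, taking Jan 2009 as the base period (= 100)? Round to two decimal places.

108.42

Laspeyres component (base-period weights):
ΣP(Feb 2009)Q(Jan 2009) = 3.64×378 + 18.23×100 + 330.50×7 = 1375.92 + 1823 + 2313.5 = 5512.42
ΣP(Jan 2009)Q(Jan 2009) = 2.97×378 + 16.86×100 + 325.95×7 = 1122.66 + 1686 + 2281.65 = 5090.31
L = 5512.42 / 5090.31 × 100 = 108.2924
Paasche component (current-period weights):
ΣP(Feb 2009)Q(Feb 2009) = 3.64×466 + 18.23×106 + 330.50×8 = 1696.24 + 1932.38 + 2644 = 6272.62
ΣP(Jan 2009)Q(Feb 2009) = 2.97×466 + 16.86×106 + 325.95×8 = 1384.02 + 1787.16 + 2607.6 = 5778.78
P = 6272.62 / 5778.78 × 100 = 108.5457
Fisher = √(L × P) = √(108.2924 × 108.5457) = 108.4190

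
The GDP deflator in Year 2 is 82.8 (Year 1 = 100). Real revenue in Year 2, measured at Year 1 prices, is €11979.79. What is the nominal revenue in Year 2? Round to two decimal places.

Nominal = Real × (Index/100) = 11979.79 × (82.8/100)
        = 11979.79 × 0.828 = 9919.2661

9919.27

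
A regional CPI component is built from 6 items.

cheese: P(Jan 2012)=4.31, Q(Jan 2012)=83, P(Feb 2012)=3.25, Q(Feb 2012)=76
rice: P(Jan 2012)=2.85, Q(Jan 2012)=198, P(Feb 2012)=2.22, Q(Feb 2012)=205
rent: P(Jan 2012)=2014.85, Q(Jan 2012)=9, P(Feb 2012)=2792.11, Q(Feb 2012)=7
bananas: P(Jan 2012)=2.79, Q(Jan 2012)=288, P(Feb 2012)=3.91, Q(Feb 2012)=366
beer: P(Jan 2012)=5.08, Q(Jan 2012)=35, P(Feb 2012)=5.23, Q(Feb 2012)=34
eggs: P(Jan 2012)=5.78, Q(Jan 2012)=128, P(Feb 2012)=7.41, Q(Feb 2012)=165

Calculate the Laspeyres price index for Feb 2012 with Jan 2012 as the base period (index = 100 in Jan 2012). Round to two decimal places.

135.23

Laspeyres price index uses base-period quantities as weights.
ΣP(Feb 2012)·Q(Jan 2012) = 3.25×83 + 2.22×198 + 2792.11×9 + 3.91×288 + 5.23×35 + 7.41×128 = 269.75 + 439.56 + 25128.99 + 1126.08 + 183.05 + 948.48 = 28095.91
ΣP(Jan 2012)·Q(Jan 2012) = 4.31×83 + 2.85×198 + 2014.85×9 + 2.79×288 + 5.08×35 + 5.78×128 = 357.73 + 564.3 + 18133.65 + 803.52 + 177.8 + 739.84 = 20776.84
Index = 28095.91 / 20776.84 × 100 = 135.2271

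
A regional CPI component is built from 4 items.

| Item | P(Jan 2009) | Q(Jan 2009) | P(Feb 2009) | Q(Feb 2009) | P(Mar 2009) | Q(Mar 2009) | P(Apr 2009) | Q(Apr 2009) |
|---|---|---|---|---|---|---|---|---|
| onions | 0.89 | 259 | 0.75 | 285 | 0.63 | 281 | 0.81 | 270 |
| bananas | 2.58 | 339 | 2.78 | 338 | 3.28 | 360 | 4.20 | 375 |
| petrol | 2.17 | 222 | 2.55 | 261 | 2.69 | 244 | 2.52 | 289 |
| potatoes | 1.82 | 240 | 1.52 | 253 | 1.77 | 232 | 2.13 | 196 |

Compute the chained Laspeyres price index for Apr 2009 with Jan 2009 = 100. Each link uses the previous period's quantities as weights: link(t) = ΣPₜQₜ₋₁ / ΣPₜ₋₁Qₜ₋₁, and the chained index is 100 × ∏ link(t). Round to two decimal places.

Link Jan 2009→Feb 2009:
ΣP(Feb 2009)Q(Jan 2009) = 0.75×259 + 2.78×339 + 2.55×222 + 1.52×240 = 194.25 + 942.42 + 566.1 + 364.8 = 2067.57
ΣP(Jan 2009)Q(Jan 2009) = 0.89×259 + 2.58×339 + 2.17×222 + 1.82×240 = 230.51 + 874.62 + 481.74 + 436.8 = 2023.67
link = 2067.57/2023.67 = 1.021693
Link Feb 2009→Mar 2009:
ΣP(Mar 2009)Q(Feb 2009) = 0.63×285 + 3.28×338 + 2.69×261 + 1.77×253 = 179.55 + 1108.64 + 702.09 + 447.81 = 2438.09
ΣP(Feb 2009)Q(Feb 2009) = 0.75×285 + 2.78×338 + 2.55×261 + 1.52×253 = 213.75 + 939.64 + 665.55 + 384.56 = 2203.5
link = 2438.09/2203.5 = 1.106462
Link Mar 2009→Apr 2009:
ΣP(Apr 2009)Q(Mar 2009) = 0.81×281 + 4.20×360 + 2.52×244 + 2.13×232 = 227.61 + 1512 + 614.88 + 494.16 = 2848.65
ΣP(Mar 2009)Q(Mar 2009) = 0.63×281 + 3.28×360 + 2.69×244 + 1.77×232 = 177.03 + 1180.8 + 656.36 + 410.64 = 2424.83
link = 2848.65/2424.83 = 1.174783
Chained index = 100 × 1.021693 × 1.106462 × 1.174783 = 132.8052

132.81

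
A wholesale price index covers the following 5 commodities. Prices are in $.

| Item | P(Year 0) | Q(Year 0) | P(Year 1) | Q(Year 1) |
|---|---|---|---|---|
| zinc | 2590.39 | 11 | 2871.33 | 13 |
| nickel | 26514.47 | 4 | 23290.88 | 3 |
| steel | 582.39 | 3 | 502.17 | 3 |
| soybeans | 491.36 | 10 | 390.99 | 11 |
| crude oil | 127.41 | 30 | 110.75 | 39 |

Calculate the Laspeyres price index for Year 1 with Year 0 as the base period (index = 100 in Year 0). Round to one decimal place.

Laspeyres price index uses base-period quantities as weights.
ΣP(Year 1)·Q(Year 0) = 2871.33×11 + 23290.88×4 + 502.17×3 + 390.99×10 + 110.75×30 = 31584.63 + 93163.52 + 1506.51 + 3909.9 + 3322.5 = 133487.06
ΣP(Year 0)·Q(Year 0) = 2590.39×11 + 26514.47×4 + 582.39×3 + 491.36×10 + 127.41×30 = 28494.29 + 106057.88 + 1747.17 + 4913.6 + 3822.3 = 145035.24
Index = 133487.06 / 145035.24 × 100 = 92.0377

92.0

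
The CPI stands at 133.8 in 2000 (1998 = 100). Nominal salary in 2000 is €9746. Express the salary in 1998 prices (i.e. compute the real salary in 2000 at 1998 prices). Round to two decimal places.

7284.01

Real = Nominal ÷ (Index/100) = 9746 ÷ (133.8/100)
     = 9746 ÷ 1.338 = 7284.0060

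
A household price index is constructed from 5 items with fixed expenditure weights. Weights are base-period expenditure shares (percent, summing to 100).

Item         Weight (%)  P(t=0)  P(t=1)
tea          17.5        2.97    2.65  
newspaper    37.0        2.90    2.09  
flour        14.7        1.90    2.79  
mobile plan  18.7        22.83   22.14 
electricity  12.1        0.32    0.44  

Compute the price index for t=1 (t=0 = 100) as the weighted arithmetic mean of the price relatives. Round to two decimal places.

tea: 17.5 × (2.65/2.97) = 17.5 × 0.892256 = 15.6145
newspaper: 37.0 × (2.09/2.90) = 37.0 × 0.720690 = 26.6655
flour: 14.7 × (2.79/1.90) = 14.7 × 1.468421 = 21.5858
mobile plan: 18.7 × (22.14/22.83) = 18.7 × 0.969777 = 18.1348
electricity: 12.1 × (0.44/0.32) = 12.1 × 1.375000 = 16.6375
Index = Σ wᵢ·(p₁ᵢ/p₀ᵢ) = 15.6145 + 26.6655 + 21.5858 + 18.1348 + 16.6375 = 98.6381

98.64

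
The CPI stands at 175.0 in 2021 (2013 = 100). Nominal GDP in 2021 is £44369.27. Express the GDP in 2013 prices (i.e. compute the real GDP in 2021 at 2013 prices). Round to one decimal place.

Real = Nominal ÷ (Index/100) = 44369.27 ÷ (175.0/100)
     = 44369.27 ÷ 1.750 = 25353.8686

25353.9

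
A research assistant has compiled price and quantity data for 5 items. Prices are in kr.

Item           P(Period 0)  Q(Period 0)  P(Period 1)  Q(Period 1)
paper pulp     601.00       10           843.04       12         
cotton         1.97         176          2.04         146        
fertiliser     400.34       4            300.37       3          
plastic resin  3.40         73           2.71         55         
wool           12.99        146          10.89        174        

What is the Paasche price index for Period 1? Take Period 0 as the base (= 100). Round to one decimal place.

Paasche price index uses current-period quantities as weights.
ΣP(Period 1)·Q(Period 1) = 843.04×12 + 2.04×146 + 300.37×3 + 2.71×55 + 10.89×174 = 10116.48 + 297.84 + 901.11 + 149.05 + 1894.86 = 13359.34
ΣP(Period 0)·Q(Period 1) = 601.00×12 + 1.97×146 + 400.34×3 + 3.40×55 + 12.99×174 = 7212 + 287.62 + 1201.02 + 187 + 2260.26 = 11147.9
Index = 13359.34 / 11147.9 × 100 = 119.8373

119.8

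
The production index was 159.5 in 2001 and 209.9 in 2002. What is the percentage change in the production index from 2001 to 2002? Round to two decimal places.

31.60%

Change = (209.9 − 159.5) / 159.5 × 100
       = 50.4 / 159.5 × 100 = 31.5987%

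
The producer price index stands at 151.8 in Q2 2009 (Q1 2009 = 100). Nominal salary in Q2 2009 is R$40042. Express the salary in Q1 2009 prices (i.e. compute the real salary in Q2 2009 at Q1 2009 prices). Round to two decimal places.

26378.13

Real = Nominal ÷ (Index/100) = 40042 ÷ (151.8/100)
     = 40042 ÷ 1.518 = 26378.1291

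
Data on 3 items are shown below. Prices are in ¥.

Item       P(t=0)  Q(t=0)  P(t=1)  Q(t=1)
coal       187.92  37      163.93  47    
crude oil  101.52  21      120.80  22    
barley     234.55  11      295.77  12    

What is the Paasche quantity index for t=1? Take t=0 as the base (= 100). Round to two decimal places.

Paasche quantity index uses current-period prices as weights.
ΣP(t=1)·Q(t=1) = 163.93×47 + 120.80×22 + 295.77×12 = 7704.71 + 2657.6 + 3549.24 = 13911.55
ΣP(t=1)·Q(t=0) = 163.93×37 + 120.80×21 + 295.77×11 = 6065.41 + 2536.8 + 3253.47 = 11855.68
Index = 13911.55 / 11855.68 × 100 = 117.3408

117.34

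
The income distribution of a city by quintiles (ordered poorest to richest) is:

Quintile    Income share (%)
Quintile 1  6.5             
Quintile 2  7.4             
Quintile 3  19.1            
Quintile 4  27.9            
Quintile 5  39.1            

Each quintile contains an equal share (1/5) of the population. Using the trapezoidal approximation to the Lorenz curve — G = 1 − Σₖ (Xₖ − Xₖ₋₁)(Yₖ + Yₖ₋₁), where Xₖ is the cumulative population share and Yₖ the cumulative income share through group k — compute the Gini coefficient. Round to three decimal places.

Cumulative income shares Yₖ: 0.0650, 0.1390, 0.3300, 0.6090, 1.0000
Σ (Xₖ−Xₖ₋₁)(Yₖ+Yₖ₋₁) = (1/5)(0.0650+0.0000) + (1/5)(0.1390+0.0650) + (1/5)(0.3300+0.1390) + (1/5)(0.6090+0.3300) + (1/5)(1.0000+0.6090)
  = 0.0130 + 0.0408 + 0.0938 + 0.1878 + 0.3218 = 0.6572
G = 1 − 0.6572 = 0.3428

0.343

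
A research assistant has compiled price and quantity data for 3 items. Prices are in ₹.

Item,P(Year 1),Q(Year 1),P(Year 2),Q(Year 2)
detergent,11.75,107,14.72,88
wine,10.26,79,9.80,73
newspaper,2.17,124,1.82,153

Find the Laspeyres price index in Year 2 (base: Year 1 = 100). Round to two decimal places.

Laspeyres price index uses base-period quantities as weights.
ΣP(Year 2)·Q(Year 1) = 14.72×107 + 9.80×79 + 1.82×124 = 1575.04 + 774.2 + 225.68 = 2574.92
ΣP(Year 1)·Q(Year 1) = 11.75×107 + 10.26×79 + 2.17×124 = 1257.25 + 810.54 + 269.08 = 2336.87
Index = 2574.92 / 2336.87 × 100 = 110.1867

110.19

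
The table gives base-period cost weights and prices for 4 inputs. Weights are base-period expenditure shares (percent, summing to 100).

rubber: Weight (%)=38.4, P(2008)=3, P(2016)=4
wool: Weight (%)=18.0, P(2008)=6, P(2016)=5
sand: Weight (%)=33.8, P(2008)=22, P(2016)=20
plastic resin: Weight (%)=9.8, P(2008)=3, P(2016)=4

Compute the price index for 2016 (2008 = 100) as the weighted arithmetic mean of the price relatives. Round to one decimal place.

110.0

rubber: 38.4 × (4/3) = 38.4 × 1.333333 = 51.2000
wool: 18.0 × (5/6) = 18.0 × 0.833333 = 15.0000
sand: 33.8 × (20/22) = 33.8 × 0.909091 = 30.7273
plastic resin: 9.8 × (4/3) = 9.8 × 1.333333 = 13.0667
Index = Σ wᵢ·(p₁ᵢ/p₀ᵢ) = 51.2000 + 15.0000 + 30.7273 + 13.0667 = 109.9939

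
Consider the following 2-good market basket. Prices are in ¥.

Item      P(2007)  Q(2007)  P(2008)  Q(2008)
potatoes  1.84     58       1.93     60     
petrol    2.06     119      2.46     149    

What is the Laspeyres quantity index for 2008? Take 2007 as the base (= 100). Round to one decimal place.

Laspeyres quantity index uses base-period prices as weights.
ΣP(2007)·Q(2008) = 1.84×60 + 2.06×149 = 110.4 + 306.94 = 417.34
ΣP(2007)·Q(2007) = 1.84×58 + 2.06×119 = 106.72 + 245.14 = 351.86
Index = 417.34 / 351.86 × 100 = 118.6097

118.6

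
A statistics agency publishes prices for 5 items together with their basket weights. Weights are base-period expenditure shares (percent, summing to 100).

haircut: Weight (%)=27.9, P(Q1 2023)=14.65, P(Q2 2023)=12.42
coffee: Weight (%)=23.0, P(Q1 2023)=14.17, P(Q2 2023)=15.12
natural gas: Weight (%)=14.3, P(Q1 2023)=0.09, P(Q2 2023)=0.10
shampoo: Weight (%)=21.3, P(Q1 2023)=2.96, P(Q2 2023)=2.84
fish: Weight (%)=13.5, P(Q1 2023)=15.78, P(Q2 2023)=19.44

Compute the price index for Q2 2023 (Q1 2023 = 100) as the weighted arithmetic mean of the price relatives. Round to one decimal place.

101.2

haircut: 27.9 × (12.42/14.65) = 27.9 × 0.847782 = 23.6531
coffee: 23.0 × (15.12/14.17) = 23.0 × 1.067043 = 24.5420
natural gas: 14.3 × (0.10/0.09) = 14.3 × 1.111111 = 15.8889
shampoo: 21.3 × (2.84/2.96) = 21.3 × 0.959459 = 20.4365
fish: 13.5 × (19.44/15.78) = 13.5 × 1.231939 = 16.6312
Index = Σ wᵢ·(p₁ᵢ/p₀ᵢ) = 23.6531 + 24.5420 + 15.8889 + 20.4365 + 16.6312 = 101.1517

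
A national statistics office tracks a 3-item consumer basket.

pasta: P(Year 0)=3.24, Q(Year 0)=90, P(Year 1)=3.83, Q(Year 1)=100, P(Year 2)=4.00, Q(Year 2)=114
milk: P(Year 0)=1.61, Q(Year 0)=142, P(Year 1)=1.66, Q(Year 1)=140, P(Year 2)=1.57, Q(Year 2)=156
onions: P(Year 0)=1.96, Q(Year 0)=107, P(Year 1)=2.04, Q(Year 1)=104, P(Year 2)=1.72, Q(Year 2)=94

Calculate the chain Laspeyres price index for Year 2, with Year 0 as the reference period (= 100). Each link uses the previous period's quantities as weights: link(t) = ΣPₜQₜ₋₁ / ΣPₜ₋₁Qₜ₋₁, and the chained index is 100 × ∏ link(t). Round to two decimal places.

Link Year 0→Year 1:
ΣP(Year 1)Q(Year 0) = 3.83×90 + 1.66×142 + 2.04×107 = 344.7 + 235.72 + 218.28 = 798.7
ΣP(Year 0)Q(Year 0) = 3.24×90 + 1.61×142 + 1.96×107 = 291.6 + 228.62 + 209.72 = 729.94
link = 798.7/729.94 = 1.094200
Link Year 1→Year 2:
ΣP(Year 2)Q(Year 1) = 4.00×100 + 1.57×140 + 1.72×104 = 400 + 219.8 + 178.88 = 798.68
ΣP(Year 1)Q(Year 1) = 3.83×100 + 1.66×140 + 2.04×104 = 383 + 232.4 + 212.16 = 827.56
link = 798.68/827.56 = 0.965102
Chained index = 100 × 1.094200 × 0.965102 = 105.6014

105.60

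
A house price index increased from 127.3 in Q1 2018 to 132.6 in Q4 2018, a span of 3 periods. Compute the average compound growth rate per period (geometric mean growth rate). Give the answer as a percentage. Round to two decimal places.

1.37%

Growth factor = (132.6/127.3)^(1/3) = (1.041634)^(1/3) = 1.013690
Growth rate = 1.013690 − 1 = 0.013690 = 1.3690%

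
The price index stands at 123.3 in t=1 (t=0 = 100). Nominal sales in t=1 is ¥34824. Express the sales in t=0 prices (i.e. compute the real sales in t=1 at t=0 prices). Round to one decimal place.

28243.3

Real = Nominal ÷ (Index/100) = 34824 ÷ (123.3/100)
     = 34824 ÷ 1.233 = 28243.3090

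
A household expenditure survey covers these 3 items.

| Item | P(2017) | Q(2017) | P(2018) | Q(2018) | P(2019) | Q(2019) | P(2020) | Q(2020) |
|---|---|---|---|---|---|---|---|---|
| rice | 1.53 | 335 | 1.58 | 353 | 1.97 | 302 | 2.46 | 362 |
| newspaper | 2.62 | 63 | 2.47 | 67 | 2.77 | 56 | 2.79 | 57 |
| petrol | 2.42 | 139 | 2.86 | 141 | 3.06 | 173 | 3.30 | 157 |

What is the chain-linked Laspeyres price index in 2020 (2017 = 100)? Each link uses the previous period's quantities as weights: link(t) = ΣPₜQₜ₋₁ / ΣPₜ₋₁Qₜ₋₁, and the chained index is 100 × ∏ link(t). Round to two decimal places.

142.91

Link 2017→2018:
ΣP(2018)Q(2017) = 1.58×335 + 2.47×63 + 2.86×139 = 529.3 + 155.61 + 397.54 = 1082.45
ΣP(2017)Q(2017) = 1.53×335 + 2.62×63 + 2.42×139 = 512.55 + 165.06 + 336.38 = 1013.99
link = 1082.45/1013.99 = 1.067515
Link 2018→2019:
ΣP(2019)Q(2018) = 1.97×353 + 2.77×67 + 3.06×141 = 695.41 + 185.59 + 431.46 = 1312.46
ΣP(2018)Q(2018) = 1.58×353 + 2.47×67 + 2.86×141 = 557.74 + 165.49 + 403.26 = 1126.49
link = 1312.46/1126.49 = 1.165088
Link 2019→2020:
ΣP(2020)Q(2019) = 2.46×302 + 2.79×56 + 3.30×173 = 742.92 + 156.24 + 570.9 = 1470.06
ΣP(2019)Q(2019) = 1.97×302 + 2.77×56 + 3.06×173 = 594.94 + 155.12 + 529.38 = 1279.44
link = 1470.06/1279.44 = 1.148987
Chained index = 100 × 1.067515 × 1.165088 × 1.148987 = 142.9052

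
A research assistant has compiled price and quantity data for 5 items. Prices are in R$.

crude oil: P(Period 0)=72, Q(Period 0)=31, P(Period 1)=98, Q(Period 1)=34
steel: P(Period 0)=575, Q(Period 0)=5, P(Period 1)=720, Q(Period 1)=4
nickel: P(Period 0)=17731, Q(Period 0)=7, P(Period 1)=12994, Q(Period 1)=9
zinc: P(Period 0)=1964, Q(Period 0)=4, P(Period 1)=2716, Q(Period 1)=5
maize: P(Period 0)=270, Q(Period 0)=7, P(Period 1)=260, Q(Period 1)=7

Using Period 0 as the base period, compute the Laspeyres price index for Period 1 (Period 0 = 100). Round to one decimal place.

79.4

Laspeyres price index uses base-period quantities as weights.
ΣP(Period 1)·Q(Period 0) = 98×31 + 720×5 + 12994×7 + 2716×4 + 260×7 = 3038 + 3600 + 90958 + 10864 + 1820 = 110280
ΣP(Period 0)·Q(Period 0) = 72×31 + 575×5 + 17731×7 + 1964×4 + 270×7 = 2232 + 2875 + 124117 + 7856 + 1890 = 138970
Index = 110280 / 138970 × 100 = 79.3553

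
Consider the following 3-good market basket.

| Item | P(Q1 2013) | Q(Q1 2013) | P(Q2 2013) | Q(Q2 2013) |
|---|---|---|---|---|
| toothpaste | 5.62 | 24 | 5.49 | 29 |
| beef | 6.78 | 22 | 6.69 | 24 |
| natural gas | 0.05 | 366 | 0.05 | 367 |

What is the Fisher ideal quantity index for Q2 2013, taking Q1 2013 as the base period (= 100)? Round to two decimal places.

Laspeyres component (base-period weights):
ΣP(Q1 2013)Q(Q2 2013) = 5.62×29 + 6.78×24 + 0.05×367 = 162.98 + 162.72 + 18.35 = 344.05
ΣP(Q1 2013)Q(Q1 2013) = 5.62×24 + 6.78×22 + 0.05×366 = 134.88 + 149.16 + 18.3 = 302.34
L = 344.05 / 302.34 × 100 = 113.7957
Paasche component (current-period weights):
ΣP(Q2 2013)Q(Q2 2013) = 5.49×29 + 6.69×24 + 0.05×367 = 159.21 + 160.56 + 18.35 = 338.12
ΣP(Q2 2013)Q(Q1 2013) = 5.49×24 + 6.69×22 + 0.05×366 = 131.76 + 147.18 + 18.3 = 297.24
P = 338.12 / 297.24 × 100 = 113.7532
Fisher = √(L × P) = √(113.7957 × 113.7532) = 113.7745

113.77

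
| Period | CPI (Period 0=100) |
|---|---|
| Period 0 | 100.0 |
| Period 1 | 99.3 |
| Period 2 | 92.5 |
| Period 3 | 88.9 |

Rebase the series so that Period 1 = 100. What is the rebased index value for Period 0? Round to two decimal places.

Rebased(Period 0) = 100.0 / 99.3 × 100 = 100.7049

100.70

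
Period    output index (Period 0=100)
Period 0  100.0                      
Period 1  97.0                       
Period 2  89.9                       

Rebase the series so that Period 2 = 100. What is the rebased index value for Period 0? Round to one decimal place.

Rebased(Period 0) = 100.0 / 89.9 × 100 = 111.2347

111.2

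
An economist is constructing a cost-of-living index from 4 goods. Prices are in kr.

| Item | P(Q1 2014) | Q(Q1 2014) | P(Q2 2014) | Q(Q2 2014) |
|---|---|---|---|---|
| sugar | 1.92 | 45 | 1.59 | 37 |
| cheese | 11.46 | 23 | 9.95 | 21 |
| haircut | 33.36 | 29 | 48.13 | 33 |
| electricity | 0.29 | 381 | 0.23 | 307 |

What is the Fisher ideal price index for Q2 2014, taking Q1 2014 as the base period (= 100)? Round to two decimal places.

126.60

Laspeyres component (base-period weights):
ΣP(Q2 2014)Q(Q1 2014) = 1.59×45 + 9.95×23 + 48.13×29 + 0.23×381 = 71.55 + 228.85 + 1395.77 + 87.63 = 1783.8
ΣP(Q1 2014)Q(Q1 2014) = 1.92×45 + 11.46×23 + 33.36×29 + 0.29×381 = 86.4 + 263.58 + 967.44 + 110.49 = 1427.91
L = 1783.8 / 1427.91 × 100 = 124.9238
Paasche component (current-period weights):
ΣP(Q2 2014)Q(Q2 2014) = 1.59×37 + 9.95×21 + 48.13×33 + 0.23×307 = 58.83 + 208.95 + 1588.29 + 70.61 = 1926.68
ΣP(Q1 2014)Q(Q2 2014) = 1.92×37 + 11.46×21 + 33.36×33 + 0.29×307 = 71.04 + 240.66 + 1100.88 + 89.03 = 1501.61
P = 1926.68 / 1501.61 × 100 = 128.3076
Fisher = √(L × P) = √(124.9238 × 128.3076) = 126.6044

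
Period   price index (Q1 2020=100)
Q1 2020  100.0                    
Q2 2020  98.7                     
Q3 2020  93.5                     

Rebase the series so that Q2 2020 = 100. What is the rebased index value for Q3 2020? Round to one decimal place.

Rebased(Q3 2020) = 93.5 / 98.7 × 100 = 94.7315

94.7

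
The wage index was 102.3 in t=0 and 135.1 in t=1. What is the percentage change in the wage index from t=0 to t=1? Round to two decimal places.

32.06%

Change = (135.1 − 102.3) / 102.3 × 100
       = 32.8 / 102.3 × 100 = 32.0626%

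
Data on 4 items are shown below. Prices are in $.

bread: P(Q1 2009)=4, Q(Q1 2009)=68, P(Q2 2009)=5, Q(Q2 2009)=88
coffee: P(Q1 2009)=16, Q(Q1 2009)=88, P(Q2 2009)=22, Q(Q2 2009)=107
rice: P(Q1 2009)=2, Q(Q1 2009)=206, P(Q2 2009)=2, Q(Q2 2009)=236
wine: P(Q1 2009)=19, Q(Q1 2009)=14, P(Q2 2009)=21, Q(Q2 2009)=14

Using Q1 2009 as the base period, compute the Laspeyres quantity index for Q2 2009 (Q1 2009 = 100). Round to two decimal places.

Laspeyres quantity index uses base-period prices as weights.
ΣP(Q1 2009)·Q(Q2 2009) = 4×88 + 16×107 + 2×236 + 19×14 = 352 + 1712 + 472 + 266 = 2802
ΣP(Q1 2009)·Q(Q1 2009) = 4×68 + 16×88 + 2×206 + 19×14 = 272 + 1408 + 412 + 266 = 2358
Index = 2802 / 2358 × 100 = 118.8295

118.83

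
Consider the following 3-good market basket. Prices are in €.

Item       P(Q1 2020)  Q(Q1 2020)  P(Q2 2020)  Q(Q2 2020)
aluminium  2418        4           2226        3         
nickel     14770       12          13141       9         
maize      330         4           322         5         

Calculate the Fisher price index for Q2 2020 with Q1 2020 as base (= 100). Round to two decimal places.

Laspeyres component (base-period weights):
ΣP(Q2 2020)Q(Q1 2020) = 2226×4 + 13141×12 + 322×4 = 8904 + 157692 + 1288 = 167884
ΣP(Q1 2020)Q(Q1 2020) = 2418×4 + 14770×12 + 330×4 = 9672 + 177240 + 1320 = 188232
L = 167884 / 188232 × 100 = 89.1899
Paasche component (current-period weights):
ΣP(Q2 2020)Q(Q2 2020) = 2226×3 + 13141×9 + 322×5 = 6678 + 118269 + 1610 = 126557
ΣP(Q1 2020)Q(Q2 2020) = 2418×3 + 14770×9 + 330×5 = 7254 + 132930 + 1650 = 141834
P = 126557 / 141834 × 100 = 89.2290
Fisher = √(L × P) = √(89.1899 × 89.2290) = 89.2094

89.21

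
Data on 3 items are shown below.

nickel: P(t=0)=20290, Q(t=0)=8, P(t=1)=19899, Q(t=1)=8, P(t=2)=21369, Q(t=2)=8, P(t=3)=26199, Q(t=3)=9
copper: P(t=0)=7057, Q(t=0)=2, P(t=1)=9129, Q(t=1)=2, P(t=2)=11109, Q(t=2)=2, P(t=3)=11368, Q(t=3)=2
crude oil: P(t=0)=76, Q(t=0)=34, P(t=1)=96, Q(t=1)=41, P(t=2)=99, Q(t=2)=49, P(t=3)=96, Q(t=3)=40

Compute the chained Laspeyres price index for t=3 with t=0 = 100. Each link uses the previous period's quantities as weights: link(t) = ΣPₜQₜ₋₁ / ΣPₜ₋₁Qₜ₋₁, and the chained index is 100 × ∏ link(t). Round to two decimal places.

131.39

Link t=0→t=1:
ΣP(t=1)Q(t=0) = 19899×8 + 9129×2 + 96×34 = 159192 + 18258 + 3264 = 180714
ΣP(t=0)Q(t=0) = 20290×8 + 7057×2 + 76×34 = 162320 + 14114 + 2584 = 179018
link = 180714/179018 = 1.009474
Link t=1→t=2:
ΣP(t=2)Q(t=1) = 21369×8 + 11109×2 + 99×41 = 170952 + 22218 + 4059 = 197229
ΣP(t=1)Q(t=1) = 19899×8 + 9129×2 + 96×41 = 159192 + 18258 + 3936 = 181386
link = 197229/181386 = 1.087344
Link t=2→t=3:
ΣP(t=3)Q(t=2) = 26199×8 + 11368×2 + 96×49 = 209592 + 22736 + 4704 = 237032
ΣP(t=2)Q(t=2) = 21369×8 + 11109×2 + 99×49 = 170952 + 22218 + 4851 = 198021
link = 237032/198021 = 1.197004
Chained index = 100 × 1.009474 × 1.087344 × 1.197004 = 131.3886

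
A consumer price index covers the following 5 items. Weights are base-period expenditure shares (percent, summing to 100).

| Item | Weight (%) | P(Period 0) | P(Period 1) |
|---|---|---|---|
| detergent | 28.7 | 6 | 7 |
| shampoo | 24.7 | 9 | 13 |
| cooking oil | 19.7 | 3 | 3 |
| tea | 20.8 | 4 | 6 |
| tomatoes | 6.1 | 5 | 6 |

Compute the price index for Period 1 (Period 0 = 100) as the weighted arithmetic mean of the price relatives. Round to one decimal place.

127.4

detergent: 28.7 × (7/6) = 28.7 × 1.166667 = 33.4833
shampoo: 24.7 × (13/9) = 24.7 × 1.444444 = 35.6778
cooking oil: 19.7 × (3/3) = 19.7 × 1.000000 = 19.7000
tea: 20.8 × (6/4) = 20.8 × 1.500000 = 31.2000
tomatoes: 6.1 × (6/5) = 6.1 × 1.200000 = 7.3200
Index = Σ wᵢ·(p₁ᵢ/p₀ᵢ) = 33.4833 + 35.6778 + 19.7000 + 31.2000 + 7.3200 = 127.3811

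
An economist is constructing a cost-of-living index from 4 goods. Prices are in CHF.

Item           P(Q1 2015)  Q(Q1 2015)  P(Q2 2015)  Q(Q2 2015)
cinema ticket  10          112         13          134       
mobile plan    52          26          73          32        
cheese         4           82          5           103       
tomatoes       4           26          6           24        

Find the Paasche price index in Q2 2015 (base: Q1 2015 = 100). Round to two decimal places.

134.88

Paasche price index uses current-period quantities as weights.
ΣP(Q2 2015)·Q(Q2 2015) = 13×134 + 73×32 + 5×103 + 6×24 = 1742 + 2336 + 515 + 144 = 4737
ΣP(Q1 2015)·Q(Q2 2015) = 10×134 + 52×32 + 4×103 + 4×24 = 1340 + 1664 + 412 + 96 = 3512
Index = 4737 / 3512 × 100 = 134.8804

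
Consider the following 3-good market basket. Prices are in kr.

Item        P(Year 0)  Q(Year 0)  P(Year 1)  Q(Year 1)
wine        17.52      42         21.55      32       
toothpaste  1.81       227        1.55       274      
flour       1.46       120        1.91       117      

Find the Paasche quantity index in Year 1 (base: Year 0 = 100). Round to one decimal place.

Paasche quantity index uses current-period prices as weights.
ΣP(Year 1)·Q(Year 1) = 21.55×32 + 1.55×274 + 1.91×117 = 689.6 + 424.7 + 223.47 = 1337.77
ΣP(Year 1)·Q(Year 0) = 21.55×42 + 1.55×227 + 1.91×120 = 905.1 + 351.85 + 229.2 = 1486.15
Index = 1337.77 / 1486.15 × 100 = 90.0158

90.0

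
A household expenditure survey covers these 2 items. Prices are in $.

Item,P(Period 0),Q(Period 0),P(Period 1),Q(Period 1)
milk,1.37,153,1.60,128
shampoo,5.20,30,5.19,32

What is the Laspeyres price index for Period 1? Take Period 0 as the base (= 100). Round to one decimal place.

109.5

Laspeyres price index uses base-period quantities as weights.
ΣP(Period 1)·Q(Period 0) = 1.60×153 + 5.19×30 = 244.8 + 155.7 = 400.5
ΣP(Period 0)·Q(Period 0) = 1.37×153 + 5.20×30 = 209.61 + 156 = 365.61
Index = 400.5 / 365.61 × 100 = 109.5430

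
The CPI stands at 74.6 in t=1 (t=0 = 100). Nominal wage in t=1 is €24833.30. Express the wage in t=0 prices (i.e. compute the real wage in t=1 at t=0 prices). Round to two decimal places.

Real = Nominal ÷ (Index/100) = 24833.30 ÷ (74.6/100)
     = 24833.30 ÷ 0.746 = 33288.6059

33288.61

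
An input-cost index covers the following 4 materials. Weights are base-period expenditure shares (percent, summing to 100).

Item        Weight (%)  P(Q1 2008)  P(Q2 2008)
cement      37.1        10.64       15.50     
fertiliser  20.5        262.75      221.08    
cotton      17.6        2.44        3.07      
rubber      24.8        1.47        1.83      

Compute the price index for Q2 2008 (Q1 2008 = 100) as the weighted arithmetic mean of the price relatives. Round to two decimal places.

124.31

cement: 37.1 × (15.50/10.64) = 37.1 × 1.456767 = 54.0461
fertiliser: 20.5 × (221.08/262.75) = 20.5 × 0.841408 = 17.2489
cotton: 17.6 × (3.07/2.44) = 17.6 × 1.258197 = 22.1443
rubber: 24.8 × (1.83/1.47) = 24.8 × 1.244898 = 30.8735
Index = Σ wᵢ·(p₁ᵢ/p₀ᵢ) = 54.0461 + 17.2489 + 22.1443 + 30.8735 = 124.3127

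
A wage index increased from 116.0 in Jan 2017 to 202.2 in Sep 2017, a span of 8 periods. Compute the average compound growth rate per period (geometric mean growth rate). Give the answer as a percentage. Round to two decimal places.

Growth factor = (202.2/116.0)^(1/8) = (1.743103)^(1/8) = 1.071927
Growth rate = 1.071927 − 1 = 0.071927 = 7.1927%

7.19%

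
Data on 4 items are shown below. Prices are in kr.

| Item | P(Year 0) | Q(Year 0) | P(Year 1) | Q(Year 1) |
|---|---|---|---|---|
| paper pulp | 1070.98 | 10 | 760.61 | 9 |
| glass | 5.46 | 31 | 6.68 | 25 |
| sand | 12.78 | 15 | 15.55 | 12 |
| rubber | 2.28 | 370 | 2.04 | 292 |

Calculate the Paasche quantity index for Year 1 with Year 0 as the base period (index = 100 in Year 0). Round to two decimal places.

88.56

Paasche quantity index uses current-period prices as weights.
ΣP(Year 1)·Q(Year 1) = 760.61×9 + 6.68×25 + 15.55×12 + 2.04×292 = 6845.49 + 167 + 186.6 + 595.68 = 7794.77
ΣP(Year 1)·Q(Year 0) = 760.61×10 + 6.68×31 + 15.55×15 + 2.04×370 = 7606.1 + 207.08 + 233.25 + 754.8 = 8801.23
Index = 7794.77 / 8801.23 × 100 = 88.5646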